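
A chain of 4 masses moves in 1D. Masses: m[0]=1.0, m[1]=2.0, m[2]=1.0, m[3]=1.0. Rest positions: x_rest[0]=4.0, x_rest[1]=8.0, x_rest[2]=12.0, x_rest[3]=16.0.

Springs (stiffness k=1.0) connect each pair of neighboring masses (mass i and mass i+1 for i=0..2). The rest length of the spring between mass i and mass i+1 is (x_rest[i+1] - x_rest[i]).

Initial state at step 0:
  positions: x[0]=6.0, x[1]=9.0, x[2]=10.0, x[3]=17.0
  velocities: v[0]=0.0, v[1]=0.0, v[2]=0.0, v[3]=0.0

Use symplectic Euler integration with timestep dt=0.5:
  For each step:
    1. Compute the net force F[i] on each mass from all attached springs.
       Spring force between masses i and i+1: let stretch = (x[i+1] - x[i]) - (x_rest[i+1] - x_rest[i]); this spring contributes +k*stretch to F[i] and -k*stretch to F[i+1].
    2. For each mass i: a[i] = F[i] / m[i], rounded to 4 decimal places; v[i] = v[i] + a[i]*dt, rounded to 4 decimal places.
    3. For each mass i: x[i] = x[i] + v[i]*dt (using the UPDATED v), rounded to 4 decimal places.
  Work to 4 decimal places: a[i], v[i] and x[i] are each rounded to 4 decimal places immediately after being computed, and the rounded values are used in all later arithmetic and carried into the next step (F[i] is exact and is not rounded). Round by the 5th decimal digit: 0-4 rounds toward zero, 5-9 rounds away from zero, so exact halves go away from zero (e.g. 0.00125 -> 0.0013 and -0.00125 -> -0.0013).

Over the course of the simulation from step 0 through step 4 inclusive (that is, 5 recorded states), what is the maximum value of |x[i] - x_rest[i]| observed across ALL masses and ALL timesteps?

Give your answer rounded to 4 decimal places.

Step 0: x=[6.0000 9.0000 10.0000 17.0000] v=[0.0000 0.0000 0.0000 0.0000]
Step 1: x=[5.7500 8.7500 11.5000 16.2500] v=[-0.5000 -0.5000 3.0000 -1.5000]
Step 2: x=[5.2500 8.4688 13.5000 15.3125] v=[-1.0000 -0.5625 4.0000 -1.8750]
Step 3: x=[4.5547 8.4141 14.6954 14.9219] v=[-1.3906 -0.1094 2.3907 -0.7813]
Step 4: x=[3.8243 8.6622 14.3771 15.4747] v=[-1.4609 0.4961 -0.6367 1.1055]
Max displacement = 2.6954

Answer: 2.6954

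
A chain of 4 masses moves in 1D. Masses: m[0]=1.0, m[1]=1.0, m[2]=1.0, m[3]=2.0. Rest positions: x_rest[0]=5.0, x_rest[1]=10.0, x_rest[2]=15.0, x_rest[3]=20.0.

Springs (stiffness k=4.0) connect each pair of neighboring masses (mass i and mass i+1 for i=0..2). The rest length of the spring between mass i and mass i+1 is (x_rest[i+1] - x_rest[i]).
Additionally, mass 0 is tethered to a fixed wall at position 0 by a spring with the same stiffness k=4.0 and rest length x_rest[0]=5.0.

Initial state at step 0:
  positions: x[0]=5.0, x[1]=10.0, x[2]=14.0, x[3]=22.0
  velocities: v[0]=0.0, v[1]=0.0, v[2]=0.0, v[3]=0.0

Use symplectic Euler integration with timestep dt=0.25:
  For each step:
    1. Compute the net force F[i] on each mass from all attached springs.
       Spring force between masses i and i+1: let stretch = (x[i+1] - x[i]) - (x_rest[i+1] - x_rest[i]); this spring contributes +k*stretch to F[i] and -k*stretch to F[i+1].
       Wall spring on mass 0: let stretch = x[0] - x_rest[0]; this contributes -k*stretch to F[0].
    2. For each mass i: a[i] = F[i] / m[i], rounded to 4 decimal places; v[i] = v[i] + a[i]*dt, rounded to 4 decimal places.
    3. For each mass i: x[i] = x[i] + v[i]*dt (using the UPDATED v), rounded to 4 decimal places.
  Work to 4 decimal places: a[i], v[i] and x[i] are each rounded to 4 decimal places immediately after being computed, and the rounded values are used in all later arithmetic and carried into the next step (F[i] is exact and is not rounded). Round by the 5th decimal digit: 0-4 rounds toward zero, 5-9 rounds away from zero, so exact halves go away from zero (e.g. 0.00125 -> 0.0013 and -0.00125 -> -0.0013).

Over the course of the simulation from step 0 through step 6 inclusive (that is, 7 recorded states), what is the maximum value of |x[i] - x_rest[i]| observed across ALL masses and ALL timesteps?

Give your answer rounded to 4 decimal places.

Step 0: x=[5.0000 10.0000 14.0000 22.0000] v=[0.0000 0.0000 0.0000 0.0000]
Step 1: x=[5.0000 9.7500 15.0000 21.6250] v=[0.0000 -1.0000 4.0000 -1.5000]
Step 2: x=[4.9375 9.6250 16.3438 21.0469] v=[-0.2500 -0.5000 5.3750 -2.3125]
Step 3: x=[4.8125 10.0078 17.1836 20.5059] v=[-0.5000 1.5313 3.3593 -2.1641]
Step 4: x=[4.7832 10.8858 17.0601 20.1746] v=[-0.1172 3.5118 -0.4942 -1.3253]
Step 5: x=[5.0838 11.7817 16.1716 20.0790] v=[1.2022 3.5835 -3.5540 -0.3826]
Step 6: x=[5.7879 12.1006 15.1625 20.1199] v=[2.8163 1.2755 -4.0365 0.1637]
Max displacement = 2.1836

Answer: 2.1836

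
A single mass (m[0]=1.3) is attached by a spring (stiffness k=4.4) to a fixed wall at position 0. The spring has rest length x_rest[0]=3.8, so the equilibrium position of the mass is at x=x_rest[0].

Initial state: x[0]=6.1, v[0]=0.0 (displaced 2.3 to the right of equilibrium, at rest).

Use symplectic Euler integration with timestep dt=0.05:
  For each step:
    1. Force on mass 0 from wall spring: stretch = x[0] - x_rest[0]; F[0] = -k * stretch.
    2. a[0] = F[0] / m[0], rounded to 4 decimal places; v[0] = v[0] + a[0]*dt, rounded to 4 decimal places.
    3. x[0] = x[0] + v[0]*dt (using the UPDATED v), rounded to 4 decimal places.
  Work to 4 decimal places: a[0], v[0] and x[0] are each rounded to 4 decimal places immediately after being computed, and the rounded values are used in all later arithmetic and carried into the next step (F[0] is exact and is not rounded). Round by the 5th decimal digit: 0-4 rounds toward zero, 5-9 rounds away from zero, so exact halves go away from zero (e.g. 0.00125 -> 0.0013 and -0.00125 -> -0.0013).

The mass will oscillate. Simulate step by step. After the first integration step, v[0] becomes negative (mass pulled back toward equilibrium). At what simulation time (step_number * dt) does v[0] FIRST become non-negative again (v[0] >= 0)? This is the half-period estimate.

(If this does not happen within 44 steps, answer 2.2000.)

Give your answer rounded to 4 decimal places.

Answer: 1.7500

Derivation:
Step 0: x=[6.1000] v=[0.0000]
Step 1: x=[6.0805] v=[-0.3892]
Step 2: x=[6.0417] v=[-0.7751]
Step 3: x=[5.9840] v=[-1.1545]
Step 4: x=[5.9078] v=[-1.5241]
Step 5: x=[5.8138] v=[-1.8808]
Step 6: x=[5.7027] v=[-2.2216]
Step 7: x=[5.5755] v=[-2.5436]
Step 8: x=[5.4333] v=[-2.8441]
Step 9: x=[5.2773] v=[-3.1205]
Step 10: x=[5.1088] v=[-3.3705]
Step 11: x=[4.9292] v=[-3.5920]
Step 12: x=[4.7400] v=[-3.7831]
Step 13: x=[4.5429] v=[-3.9422]
Step 14: x=[4.3395] v=[-4.0679]
Step 15: x=[4.1315] v=[-4.1592]
Step 16: x=[3.9207] v=[-4.2153]
Step 17: x=[3.7089] v=[-4.2357]
Step 18: x=[3.4979] v=[-4.2203]
Step 19: x=[3.2894] v=[-4.1692]
Step 20: x=[3.0853] v=[-4.0828]
Step 21: x=[2.8872] v=[-3.9619]
Step 22: x=[2.6968] v=[-3.8074]
Step 23: x=[2.5158] v=[-3.6207]
Step 24: x=[2.3456] v=[-3.4034]
Step 25: x=[2.1877] v=[-3.1573]
Step 26: x=[2.0435] v=[-2.8845]
Step 27: x=[1.9141] v=[-2.5872]
Step 28: x=[1.8007] v=[-2.2681]
Step 29: x=[1.7042] v=[-1.9298]
Step 30: x=[1.6254] v=[-1.5751]
Step 31: x=[1.5650] v=[-1.2071]
Step 32: x=[1.5236] v=[-0.8289]
Step 33: x=[1.5014] v=[-0.4437]
Step 34: x=[1.4987] v=[-0.0547]
Step 35: x=[1.5154] v=[0.3348]
First v>=0 after going negative at step 35, time=1.7500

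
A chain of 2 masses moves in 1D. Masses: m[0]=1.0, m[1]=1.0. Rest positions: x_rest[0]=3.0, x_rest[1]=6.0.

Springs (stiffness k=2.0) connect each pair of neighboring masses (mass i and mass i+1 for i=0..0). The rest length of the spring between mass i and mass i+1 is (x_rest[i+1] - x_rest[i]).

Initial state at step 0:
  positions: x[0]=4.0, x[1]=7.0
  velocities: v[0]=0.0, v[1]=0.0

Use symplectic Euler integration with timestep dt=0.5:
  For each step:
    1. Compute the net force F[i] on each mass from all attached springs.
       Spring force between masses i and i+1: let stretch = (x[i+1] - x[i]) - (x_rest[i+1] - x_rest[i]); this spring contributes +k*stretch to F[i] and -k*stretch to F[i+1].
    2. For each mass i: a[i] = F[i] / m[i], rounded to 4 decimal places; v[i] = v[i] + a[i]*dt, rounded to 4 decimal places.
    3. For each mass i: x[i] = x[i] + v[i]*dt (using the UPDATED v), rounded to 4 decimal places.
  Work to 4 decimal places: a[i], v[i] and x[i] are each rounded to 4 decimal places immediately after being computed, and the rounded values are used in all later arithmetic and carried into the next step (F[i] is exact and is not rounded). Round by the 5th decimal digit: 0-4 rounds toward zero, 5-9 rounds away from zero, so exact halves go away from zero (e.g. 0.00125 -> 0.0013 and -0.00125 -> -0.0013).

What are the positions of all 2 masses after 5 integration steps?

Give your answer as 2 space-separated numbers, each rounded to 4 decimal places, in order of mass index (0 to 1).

Answer: 4.0000 7.0000

Derivation:
Step 0: x=[4.0000 7.0000] v=[0.0000 0.0000]
Step 1: x=[4.0000 7.0000] v=[0.0000 0.0000]
Step 2: x=[4.0000 7.0000] v=[0.0000 0.0000]
Step 3: x=[4.0000 7.0000] v=[0.0000 0.0000]
Step 4: x=[4.0000 7.0000] v=[0.0000 0.0000]
Step 5: x=[4.0000 7.0000] v=[0.0000 0.0000]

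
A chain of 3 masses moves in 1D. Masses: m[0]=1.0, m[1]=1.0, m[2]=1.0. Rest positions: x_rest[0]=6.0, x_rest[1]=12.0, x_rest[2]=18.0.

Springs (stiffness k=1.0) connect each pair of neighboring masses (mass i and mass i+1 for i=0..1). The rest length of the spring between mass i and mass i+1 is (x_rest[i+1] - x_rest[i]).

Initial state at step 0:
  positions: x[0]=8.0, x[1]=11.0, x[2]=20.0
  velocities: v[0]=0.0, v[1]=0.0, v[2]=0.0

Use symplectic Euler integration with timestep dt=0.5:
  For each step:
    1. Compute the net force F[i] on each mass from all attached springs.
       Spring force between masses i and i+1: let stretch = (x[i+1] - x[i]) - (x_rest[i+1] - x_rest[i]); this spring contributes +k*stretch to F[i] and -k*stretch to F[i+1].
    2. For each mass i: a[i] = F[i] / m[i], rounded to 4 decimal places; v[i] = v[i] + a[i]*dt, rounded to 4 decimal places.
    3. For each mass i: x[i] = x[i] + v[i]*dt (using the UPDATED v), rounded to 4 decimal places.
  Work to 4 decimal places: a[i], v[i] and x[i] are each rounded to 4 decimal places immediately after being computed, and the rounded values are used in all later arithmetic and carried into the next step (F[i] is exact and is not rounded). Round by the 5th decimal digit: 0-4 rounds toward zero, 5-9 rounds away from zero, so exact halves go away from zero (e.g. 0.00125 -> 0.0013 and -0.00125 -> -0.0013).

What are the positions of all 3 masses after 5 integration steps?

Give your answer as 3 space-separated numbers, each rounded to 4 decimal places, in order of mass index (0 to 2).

Step 0: x=[8.0000 11.0000 20.0000] v=[0.0000 0.0000 0.0000]
Step 1: x=[7.2500 12.5000 19.2500] v=[-1.5000 3.0000 -1.5000]
Step 2: x=[6.3125 14.3750 18.3125] v=[-1.8750 3.7500 -1.8750]
Step 3: x=[5.8906 15.2188 17.8906] v=[-0.8438 1.6875 -0.8438]
Step 4: x=[6.3008 14.3985 18.3008] v=[0.8203 -1.6407 0.8203]
Step 5: x=[7.2354 12.5293 19.2354] v=[1.8692 -3.7384 1.8692]

Answer: 7.2354 12.5293 19.2354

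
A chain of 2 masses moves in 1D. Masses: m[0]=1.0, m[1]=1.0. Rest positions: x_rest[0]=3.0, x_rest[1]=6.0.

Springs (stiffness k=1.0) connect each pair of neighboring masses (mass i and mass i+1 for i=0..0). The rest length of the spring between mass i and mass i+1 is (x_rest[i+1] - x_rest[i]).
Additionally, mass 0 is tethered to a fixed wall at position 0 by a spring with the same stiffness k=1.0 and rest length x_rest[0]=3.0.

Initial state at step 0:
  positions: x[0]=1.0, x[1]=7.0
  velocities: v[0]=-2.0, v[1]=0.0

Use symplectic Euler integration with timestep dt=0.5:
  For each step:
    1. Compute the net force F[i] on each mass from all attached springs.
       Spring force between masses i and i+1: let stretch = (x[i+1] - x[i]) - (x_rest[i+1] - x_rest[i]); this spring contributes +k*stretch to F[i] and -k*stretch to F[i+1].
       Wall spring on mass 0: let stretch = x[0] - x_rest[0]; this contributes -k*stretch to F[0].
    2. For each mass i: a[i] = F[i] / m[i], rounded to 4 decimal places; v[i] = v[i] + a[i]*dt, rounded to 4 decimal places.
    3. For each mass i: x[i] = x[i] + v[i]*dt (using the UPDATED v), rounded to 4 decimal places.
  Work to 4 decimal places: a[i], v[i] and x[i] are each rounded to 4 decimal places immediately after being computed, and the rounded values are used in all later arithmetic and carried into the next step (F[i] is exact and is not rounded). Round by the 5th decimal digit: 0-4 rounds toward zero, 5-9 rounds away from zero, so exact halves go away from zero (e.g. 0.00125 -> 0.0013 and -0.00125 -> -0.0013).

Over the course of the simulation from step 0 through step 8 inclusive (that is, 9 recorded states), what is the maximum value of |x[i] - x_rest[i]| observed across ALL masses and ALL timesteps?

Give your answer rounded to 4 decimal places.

Step 0: x=[1.0000 7.0000] v=[-2.0000 0.0000]
Step 1: x=[1.2500 6.2500] v=[0.5000 -1.5000]
Step 2: x=[2.4375 5.0000] v=[2.3750 -2.5000]
Step 3: x=[3.6563 3.8594] v=[2.4375 -2.2813]
Step 4: x=[4.0118 3.4180] v=[0.7109 -0.8829]
Step 5: x=[3.2159 3.8750] v=[-1.5919 0.9140]
Step 6: x=[1.7808 4.9173] v=[-2.8703 2.0845]
Step 7: x=[0.6846 5.9255] v=[-2.1925 2.0163]
Step 8: x=[0.7275 6.3735] v=[0.0857 0.8959]
Max displacement = 2.5820

Answer: 2.5820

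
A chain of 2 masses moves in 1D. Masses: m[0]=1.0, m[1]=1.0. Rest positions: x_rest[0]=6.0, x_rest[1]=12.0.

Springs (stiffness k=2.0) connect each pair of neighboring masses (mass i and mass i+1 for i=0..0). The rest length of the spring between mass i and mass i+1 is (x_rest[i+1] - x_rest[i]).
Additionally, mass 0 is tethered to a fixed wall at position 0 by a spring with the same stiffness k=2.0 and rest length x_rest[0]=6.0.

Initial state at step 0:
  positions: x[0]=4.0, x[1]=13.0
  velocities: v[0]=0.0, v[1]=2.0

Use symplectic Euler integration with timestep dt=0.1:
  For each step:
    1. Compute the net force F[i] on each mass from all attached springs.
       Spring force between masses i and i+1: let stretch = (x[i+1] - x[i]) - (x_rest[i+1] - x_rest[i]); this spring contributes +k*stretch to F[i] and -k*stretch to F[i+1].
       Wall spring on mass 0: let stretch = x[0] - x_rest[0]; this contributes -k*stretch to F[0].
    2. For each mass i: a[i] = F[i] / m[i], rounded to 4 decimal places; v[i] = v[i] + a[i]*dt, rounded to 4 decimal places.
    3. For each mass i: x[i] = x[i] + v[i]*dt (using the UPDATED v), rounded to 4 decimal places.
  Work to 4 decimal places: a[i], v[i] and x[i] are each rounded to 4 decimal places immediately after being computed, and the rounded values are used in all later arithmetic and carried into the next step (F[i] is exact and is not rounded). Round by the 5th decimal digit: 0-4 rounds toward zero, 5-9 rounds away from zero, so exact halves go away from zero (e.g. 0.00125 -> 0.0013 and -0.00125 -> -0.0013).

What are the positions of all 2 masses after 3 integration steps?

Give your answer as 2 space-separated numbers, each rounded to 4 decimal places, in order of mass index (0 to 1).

Step 0: x=[4.0000 13.0000] v=[0.0000 2.0000]
Step 1: x=[4.1000 13.1400] v=[1.0000 1.4000]
Step 2: x=[4.2988 13.2192] v=[1.9880 0.7920]
Step 3: x=[4.5900 13.2400] v=[2.9123 0.2079]

Answer: 4.5900 13.2400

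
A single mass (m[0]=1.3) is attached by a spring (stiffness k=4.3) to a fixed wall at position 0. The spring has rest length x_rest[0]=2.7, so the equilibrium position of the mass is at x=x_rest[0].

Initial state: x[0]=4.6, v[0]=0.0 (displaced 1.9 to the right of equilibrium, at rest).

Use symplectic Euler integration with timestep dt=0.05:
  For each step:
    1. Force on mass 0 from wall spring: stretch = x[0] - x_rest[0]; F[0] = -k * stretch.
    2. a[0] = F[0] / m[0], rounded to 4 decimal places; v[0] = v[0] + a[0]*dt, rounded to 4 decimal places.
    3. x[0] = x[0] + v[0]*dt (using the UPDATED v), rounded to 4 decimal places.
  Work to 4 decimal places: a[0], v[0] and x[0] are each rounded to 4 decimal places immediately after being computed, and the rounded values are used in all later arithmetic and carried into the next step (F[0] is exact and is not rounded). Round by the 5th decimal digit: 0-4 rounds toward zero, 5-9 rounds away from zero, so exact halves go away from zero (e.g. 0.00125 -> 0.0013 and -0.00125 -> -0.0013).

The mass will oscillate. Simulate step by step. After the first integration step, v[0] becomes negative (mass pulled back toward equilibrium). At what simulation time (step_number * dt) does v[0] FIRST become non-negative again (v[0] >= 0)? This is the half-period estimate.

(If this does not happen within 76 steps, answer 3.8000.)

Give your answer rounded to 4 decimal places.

Answer: 1.7500

Derivation:
Step 0: x=[4.6000] v=[0.0000]
Step 1: x=[4.5843] v=[-0.3142]
Step 2: x=[4.5530] v=[-0.6258]
Step 3: x=[4.5064] v=[-0.9323]
Step 4: x=[4.4448] v=[-1.2311]
Step 5: x=[4.3688] v=[-1.5197]
Step 6: x=[4.2790] v=[-1.7957]
Step 7: x=[4.1762] v=[-2.0568]
Step 8: x=[4.0612] v=[-2.3009]
Step 9: x=[3.9349] v=[-2.5260]
Step 10: x=[3.7984] v=[-2.7302]
Step 11: x=[3.6528] v=[-2.9119]
Step 12: x=[3.4993] v=[-3.0695]
Step 13: x=[3.3392] v=[-3.2017]
Step 14: x=[3.1738] v=[-3.3074]
Step 15: x=[3.0045] v=[-3.3858]
Step 16: x=[2.8327] v=[-3.4362]
Step 17: x=[2.6598] v=[-3.4581]
Step 18: x=[2.4872] v=[-3.4515]
Step 19: x=[2.3164] v=[-3.4163]
Step 20: x=[2.1488] v=[-3.3529]
Step 21: x=[1.9857] v=[-3.2617]
Step 22: x=[1.8285] v=[-3.1436]
Step 23: x=[1.6785] v=[-2.9995]
Step 24: x=[1.5370] v=[-2.8306]
Step 25: x=[1.4051] v=[-2.6383]
Step 26: x=[1.2839] v=[-2.4241]
Step 27: x=[1.1744] v=[-2.1899]
Step 28: x=[1.0775] v=[-1.9376]
Step 29: x=[0.9940] v=[-1.6693]
Step 30: x=[0.9246] v=[-1.3872]
Step 31: x=[0.8699] v=[-1.0936]
Step 32: x=[0.8304] v=[-0.7909]
Step 33: x=[0.8063] v=[-0.4817]
Step 34: x=[0.7979] v=[-0.1685]
Step 35: x=[0.8052] v=[0.1461]
First v>=0 after going negative at step 35, time=1.7500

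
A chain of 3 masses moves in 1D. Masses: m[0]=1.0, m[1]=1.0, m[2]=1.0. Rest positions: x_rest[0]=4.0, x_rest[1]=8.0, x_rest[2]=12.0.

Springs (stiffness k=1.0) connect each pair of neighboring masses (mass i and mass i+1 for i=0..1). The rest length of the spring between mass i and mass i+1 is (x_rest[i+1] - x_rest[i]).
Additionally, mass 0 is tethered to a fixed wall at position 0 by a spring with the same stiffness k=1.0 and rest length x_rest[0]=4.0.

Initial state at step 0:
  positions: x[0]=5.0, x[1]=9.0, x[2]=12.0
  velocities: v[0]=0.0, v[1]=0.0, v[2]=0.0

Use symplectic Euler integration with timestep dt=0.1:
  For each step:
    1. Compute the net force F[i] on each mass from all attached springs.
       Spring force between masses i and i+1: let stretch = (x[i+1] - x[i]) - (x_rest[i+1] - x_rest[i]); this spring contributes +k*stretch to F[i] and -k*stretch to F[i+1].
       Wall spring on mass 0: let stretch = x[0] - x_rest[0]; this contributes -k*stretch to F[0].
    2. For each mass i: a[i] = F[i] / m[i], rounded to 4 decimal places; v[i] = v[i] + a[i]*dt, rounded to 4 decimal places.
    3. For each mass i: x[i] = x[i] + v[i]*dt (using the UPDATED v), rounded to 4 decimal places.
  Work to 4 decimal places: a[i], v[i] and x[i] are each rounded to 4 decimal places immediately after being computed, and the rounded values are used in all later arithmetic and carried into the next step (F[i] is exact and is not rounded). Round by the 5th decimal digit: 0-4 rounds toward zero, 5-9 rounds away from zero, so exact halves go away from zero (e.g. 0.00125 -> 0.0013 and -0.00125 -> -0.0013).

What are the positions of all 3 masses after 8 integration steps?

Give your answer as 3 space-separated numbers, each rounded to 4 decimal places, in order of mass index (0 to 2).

Answer: 4.6610 8.6798 12.3198

Derivation:
Step 0: x=[5.0000 9.0000 12.0000] v=[0.0000 0.0000 0.0000]
Step 1: x=[4.9900 8.9900 12.0100] v=[-0.1000 -0.1000 0.1000]
Step 2: x=[4.9701 8.9702 12.0298] v=[-0.1990 -0.1980 0.1980]
Step 3: x=[4.9405 8.9410 12.0590] v=[-0.2960 -0.2921 0.2920]
Step 4: x=[4.9015 8.9030 12.0970] v=[-0.3900 -0.3804 0.3802]
Step 5: x=[4.8535 8.8569 12.1431] v=[-0.4800 -0.4612 0.4608]
Step 6: x=[4.7970 8.8036 12.1963] v=[-0.5650 -0.5329 0.5322]
Step 7: x=[4.7326 8.7442 12.2556] v=[-0.6440 -0.5943 0.5929]
Step 8: x=[4.6610 8.6798 12.3198] v=[-0.7161 -0.6443 0.6418]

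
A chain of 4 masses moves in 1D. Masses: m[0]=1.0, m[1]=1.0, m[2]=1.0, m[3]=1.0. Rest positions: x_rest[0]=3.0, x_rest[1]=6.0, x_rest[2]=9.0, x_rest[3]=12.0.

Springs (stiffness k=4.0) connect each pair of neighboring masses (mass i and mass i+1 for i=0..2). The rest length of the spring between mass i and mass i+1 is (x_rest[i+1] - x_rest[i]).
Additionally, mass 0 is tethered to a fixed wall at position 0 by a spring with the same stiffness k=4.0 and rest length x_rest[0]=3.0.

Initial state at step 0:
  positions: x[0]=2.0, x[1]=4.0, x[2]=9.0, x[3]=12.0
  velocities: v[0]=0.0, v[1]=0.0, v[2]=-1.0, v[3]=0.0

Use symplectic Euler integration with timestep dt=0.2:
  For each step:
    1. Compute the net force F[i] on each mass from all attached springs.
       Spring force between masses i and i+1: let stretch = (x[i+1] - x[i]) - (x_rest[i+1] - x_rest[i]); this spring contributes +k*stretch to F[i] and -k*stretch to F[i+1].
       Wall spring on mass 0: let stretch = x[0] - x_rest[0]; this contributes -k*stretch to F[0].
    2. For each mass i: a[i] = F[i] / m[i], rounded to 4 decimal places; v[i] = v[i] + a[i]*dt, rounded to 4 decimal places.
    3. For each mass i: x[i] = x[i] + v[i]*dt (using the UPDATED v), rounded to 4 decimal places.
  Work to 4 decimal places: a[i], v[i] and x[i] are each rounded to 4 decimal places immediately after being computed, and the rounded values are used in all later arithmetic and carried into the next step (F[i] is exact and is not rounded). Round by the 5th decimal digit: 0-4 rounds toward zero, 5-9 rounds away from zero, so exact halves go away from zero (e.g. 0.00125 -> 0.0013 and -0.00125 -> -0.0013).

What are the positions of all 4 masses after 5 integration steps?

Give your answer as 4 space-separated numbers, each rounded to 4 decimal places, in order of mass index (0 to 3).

Step 0: x=[2.0000 4.0000 9.0000 12.0000] v=[0.0000 0.0000 -1.0000 0.0000]
Step 1: x=[2.0000 4.4800 8.4800 12.0000] v=[0.0000 2.4000 -2.6000 0.0000]
Step 2: x=[2.0768 5.2032 7.8832 11.9168] v=[0.3840 3.6160 -2.9840 -0.4160]
Step 3: x=[2.3215 5.8550 7.5030 11.6682] v=[1.2237 3.2589 -1.9011 -1.2429]
Step 4: x=[2.7602 6.2051 7.5255 11.2332] v=[2.1933 1.7505 0.1127 -2.1751]
Step 5: x=[3.3084 6.2153 7.9300 10.6849] v=[2.7411 0.0509 2.0225 -2.7413]

Answer: 3.3084 6.2153 7.9300 10.6849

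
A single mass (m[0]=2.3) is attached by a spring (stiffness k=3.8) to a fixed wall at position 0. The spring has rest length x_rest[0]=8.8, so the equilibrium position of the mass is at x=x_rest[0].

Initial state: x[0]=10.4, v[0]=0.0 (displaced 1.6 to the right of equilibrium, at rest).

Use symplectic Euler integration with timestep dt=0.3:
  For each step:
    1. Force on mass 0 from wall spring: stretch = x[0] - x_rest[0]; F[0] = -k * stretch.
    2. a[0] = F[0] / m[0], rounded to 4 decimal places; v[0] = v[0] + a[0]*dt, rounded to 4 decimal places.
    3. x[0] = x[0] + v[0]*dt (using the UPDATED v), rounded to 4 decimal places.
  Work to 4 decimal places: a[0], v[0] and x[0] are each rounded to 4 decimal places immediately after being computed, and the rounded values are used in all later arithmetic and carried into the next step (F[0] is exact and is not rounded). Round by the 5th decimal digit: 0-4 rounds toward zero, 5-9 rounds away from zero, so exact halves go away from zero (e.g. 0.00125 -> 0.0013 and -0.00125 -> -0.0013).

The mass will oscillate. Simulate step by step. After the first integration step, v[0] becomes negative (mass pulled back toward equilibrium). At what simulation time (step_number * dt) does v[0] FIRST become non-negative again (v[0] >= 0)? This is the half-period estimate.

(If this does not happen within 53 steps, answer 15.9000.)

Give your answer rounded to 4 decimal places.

Answer: 2.7000

Derivation:
Step 0: x=[10.4000] v=[0.0000]
Step 1: x=[10.1621] v=[-0.7931]
Step 2: x=[9.7216] v=[-1.4682]
Step 3: x=[9.1441] v=[-1.9250]
Step 4: x=[8.5154] v=[-2.0956]
Step 5: x=[7.9291] v=[-1.9545]
Step 6: x=[7.4723] v=[-1.5228]
Step 7: x=[7.2129] v=[-0.8647]
Step 8: x=[7.1895] v=[-0.0780]
Step 9: x=[7.4056] v=[0.7202]
First v>=0 after going negative at step 9, time=2.7000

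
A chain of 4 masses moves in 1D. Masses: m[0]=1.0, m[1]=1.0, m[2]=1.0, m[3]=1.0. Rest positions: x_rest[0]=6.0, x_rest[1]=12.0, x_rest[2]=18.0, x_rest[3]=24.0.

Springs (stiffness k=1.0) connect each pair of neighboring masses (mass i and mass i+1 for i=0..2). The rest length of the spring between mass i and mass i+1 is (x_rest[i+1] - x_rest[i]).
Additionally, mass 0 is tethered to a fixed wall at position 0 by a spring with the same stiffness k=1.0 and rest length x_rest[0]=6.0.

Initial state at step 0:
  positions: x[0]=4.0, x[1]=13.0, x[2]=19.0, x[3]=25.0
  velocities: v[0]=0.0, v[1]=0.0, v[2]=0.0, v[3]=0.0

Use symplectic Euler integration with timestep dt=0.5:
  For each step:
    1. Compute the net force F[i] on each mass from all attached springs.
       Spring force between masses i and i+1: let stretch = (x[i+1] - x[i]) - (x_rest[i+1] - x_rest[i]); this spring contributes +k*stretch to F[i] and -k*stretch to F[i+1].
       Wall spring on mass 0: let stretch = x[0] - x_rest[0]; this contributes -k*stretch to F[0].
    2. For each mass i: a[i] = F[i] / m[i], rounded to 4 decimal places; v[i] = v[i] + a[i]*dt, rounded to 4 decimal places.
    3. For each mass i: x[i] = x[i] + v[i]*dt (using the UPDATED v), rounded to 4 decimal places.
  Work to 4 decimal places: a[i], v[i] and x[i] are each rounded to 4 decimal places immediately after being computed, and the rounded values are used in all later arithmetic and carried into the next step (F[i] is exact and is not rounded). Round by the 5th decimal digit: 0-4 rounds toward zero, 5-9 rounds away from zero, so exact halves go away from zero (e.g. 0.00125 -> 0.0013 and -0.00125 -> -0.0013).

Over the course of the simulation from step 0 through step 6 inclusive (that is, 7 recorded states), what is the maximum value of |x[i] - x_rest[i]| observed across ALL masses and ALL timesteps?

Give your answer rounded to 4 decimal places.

Step 0: x=[4.0000 13.0000 19.0000 25.0000] v=[0.0000 0.0000 0.0000 0.0000]
Step 1: x=[5.2500 12.2500 19.0000 25.0000] v=[2.5000 -1.5000 0.0000 0.0000]
Step 2: x=[6.9375 11.4375 18.8125 25.0000] v=[3.3750 -1.6250 -0.3750 0.0000]
Step 3: x=[8.0157 11.3438 18.3281 24.9531] v=[2.1563 -0.1875 -0.9688 -0.0938]
Step 4: x=[7.9220 12.1641 17.7539 24.7500] v=[-0.1875 1.6406 -1.1485 -0.4063]
Step 5: x=[6.9083 13.3214 17.5312 24.2978] v=[-2.0275 2.3145 -0.4454 -0.9044]
Step 6: x=[5.7708 13.9279 17.9477 23.6540] v=[-2.2751 1.2129 0.8330 -1.2877]
Max displacement = 2.0157

Answer: 2.0157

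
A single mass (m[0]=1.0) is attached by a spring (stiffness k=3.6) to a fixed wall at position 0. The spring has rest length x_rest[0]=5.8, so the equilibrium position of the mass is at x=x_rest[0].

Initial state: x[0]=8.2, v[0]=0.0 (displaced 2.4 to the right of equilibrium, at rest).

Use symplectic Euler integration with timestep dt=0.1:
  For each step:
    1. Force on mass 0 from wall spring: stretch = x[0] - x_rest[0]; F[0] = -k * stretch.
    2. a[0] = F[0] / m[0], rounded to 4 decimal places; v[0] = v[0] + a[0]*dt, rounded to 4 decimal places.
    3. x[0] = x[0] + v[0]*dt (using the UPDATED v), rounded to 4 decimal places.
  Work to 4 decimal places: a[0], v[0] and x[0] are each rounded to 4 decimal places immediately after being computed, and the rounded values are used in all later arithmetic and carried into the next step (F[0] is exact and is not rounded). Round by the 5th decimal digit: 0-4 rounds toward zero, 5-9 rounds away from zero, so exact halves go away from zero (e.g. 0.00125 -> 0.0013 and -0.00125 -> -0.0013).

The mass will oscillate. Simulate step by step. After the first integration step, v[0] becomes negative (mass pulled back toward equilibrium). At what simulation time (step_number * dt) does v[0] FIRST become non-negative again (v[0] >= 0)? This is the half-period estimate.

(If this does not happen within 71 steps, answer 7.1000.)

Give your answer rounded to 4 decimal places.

Answer: 1.7000

Derivation:
Step 0: x=[8.2000] v=[0.0000]
Step 1: x=[8.1136] v=[-0.8640]
Step 2: x=[7.9439] v=[-1.6969]
Step 3: x=[7.6970] v=[-2.4687]
Step 4: x=[7.3818] v=[-3.1516]
Step 5: x=[7.0097] v=[-3.7211]
Step 6: x=[6.5940] v=[-4.1566]
Step 7: x=[6.1498] v=[-4.4424]
Step 8: x=[5.6930] v=[-4.5683]
Step 9: x=[5.2400] v=[-4.5298]
Step 10: x=[4.8072] v=[-4.3282]
Step 11: x=[4.4101] v=[-3.9708]
Step 12: x=[4.0631] v=[-3.4704]
Step 13: x=[3.7786] v=[-2.8451]
Step 14: x=[3.5669] v=[-2.1174]
Step 15: x=[3.4356] v=[-1.3135]
Step 16: x=[3.3894] v=[-0.4623]
Step 17: x=[3.4300] v=[0.4055]
First v>=0 after going negative at step 17, time=1.7000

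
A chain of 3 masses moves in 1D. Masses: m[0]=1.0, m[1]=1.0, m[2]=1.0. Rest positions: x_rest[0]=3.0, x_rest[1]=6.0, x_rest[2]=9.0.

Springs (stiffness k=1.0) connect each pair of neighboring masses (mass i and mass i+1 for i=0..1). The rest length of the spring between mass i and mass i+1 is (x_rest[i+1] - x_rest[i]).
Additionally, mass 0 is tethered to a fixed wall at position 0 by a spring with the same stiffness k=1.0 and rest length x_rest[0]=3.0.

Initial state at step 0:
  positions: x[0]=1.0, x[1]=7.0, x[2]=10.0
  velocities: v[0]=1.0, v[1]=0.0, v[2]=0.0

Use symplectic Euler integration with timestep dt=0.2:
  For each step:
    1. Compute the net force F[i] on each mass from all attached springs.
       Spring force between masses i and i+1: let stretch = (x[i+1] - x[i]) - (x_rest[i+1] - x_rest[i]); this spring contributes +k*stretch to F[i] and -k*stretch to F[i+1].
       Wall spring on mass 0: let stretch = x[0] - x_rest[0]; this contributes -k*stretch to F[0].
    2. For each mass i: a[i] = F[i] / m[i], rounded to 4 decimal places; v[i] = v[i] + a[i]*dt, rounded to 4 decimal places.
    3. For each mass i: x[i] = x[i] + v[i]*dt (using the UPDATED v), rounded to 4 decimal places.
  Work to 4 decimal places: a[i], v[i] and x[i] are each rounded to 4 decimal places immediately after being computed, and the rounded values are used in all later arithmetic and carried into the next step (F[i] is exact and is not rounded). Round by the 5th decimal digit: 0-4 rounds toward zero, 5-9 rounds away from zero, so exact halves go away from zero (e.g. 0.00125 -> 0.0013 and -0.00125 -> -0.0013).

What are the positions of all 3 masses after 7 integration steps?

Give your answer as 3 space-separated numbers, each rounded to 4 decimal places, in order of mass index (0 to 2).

Answer: 5.1167 5.7047 9.5957

Derivation:
Step 0: x=[1.0000 7.0000 10.0000] v=[1.0000 0.0000 0.0000]
Step 1: x=[1.4000 6.8800 10.0000] v=[2.0000 -0.6000 0.0000]
Step 2: x=[1.9632 6.6656 9.9952] v=[2.8160 -1.0720 -0.0240]
Step 3: x=[2.6360 6.3963 9.9772] v=[3.3638 -1.3466 -0.0899]
Step 4: x=[3.3537 6.1198 9.9360] v=[3.5887 -1.3825 -0.2061]
Step 5: x=[4.0479 5.8853 9.8621] v=[3.4712 -1.1725 -0.3693]
Step 6: x=[4.6537 5.7364 9.7492] v=[3.0291 -0.7446 -0.5647]
Step 7: x=[5.1167 5.7047 9.5957] v=[2.3149 -0.1586 -0.7673]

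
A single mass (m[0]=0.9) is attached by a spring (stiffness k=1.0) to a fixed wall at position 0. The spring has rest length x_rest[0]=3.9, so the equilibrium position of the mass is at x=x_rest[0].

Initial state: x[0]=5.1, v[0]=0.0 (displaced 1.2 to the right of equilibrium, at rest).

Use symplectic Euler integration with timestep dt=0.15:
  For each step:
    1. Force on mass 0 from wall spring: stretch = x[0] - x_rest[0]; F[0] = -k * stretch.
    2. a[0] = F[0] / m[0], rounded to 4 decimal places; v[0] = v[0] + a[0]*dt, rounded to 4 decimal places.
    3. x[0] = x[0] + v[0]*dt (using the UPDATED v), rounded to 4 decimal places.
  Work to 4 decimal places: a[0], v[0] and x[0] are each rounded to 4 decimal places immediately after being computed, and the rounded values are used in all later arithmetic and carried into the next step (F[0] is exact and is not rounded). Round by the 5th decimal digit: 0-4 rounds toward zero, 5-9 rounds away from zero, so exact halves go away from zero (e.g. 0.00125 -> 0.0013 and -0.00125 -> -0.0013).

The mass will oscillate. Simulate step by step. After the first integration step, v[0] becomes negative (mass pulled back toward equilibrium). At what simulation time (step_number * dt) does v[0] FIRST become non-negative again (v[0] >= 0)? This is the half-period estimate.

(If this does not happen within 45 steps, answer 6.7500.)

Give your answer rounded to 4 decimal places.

Step 0: x=[5.1000] v=[0.0000]
Step 1: x=[5.0700] v=[-0.2000]
Step 2: x=[5.0108] v=[-0.3950]
Step 3: x=[4.9238] v=[-0.5801]
Step 4: x=[4.8112] v=[-0.7507]
Step 5: x=[4.6758] v=[-0.9026]
Step 6: x=[4.5210] v=[-1.0319]
Step 7: x=[4.3507] v=[-1.1354]
Step 8: x=[4.1691] v=[-1.2105]
Step 9: x=[3.9808] v=[-1.2554]
Step 10: x=[3.7905] v=[-1.2689]
Step 11: x=[3.6029] v=[-1.2506]
Step 12: x=[3.4227] v=[-1.2011]
Step 13: x=[3.2545] v=[-1.1216]
Step 14: x=[3.1024] v=[-1.0140]
Step 15: x=[2.9702] v=[-0.8811]
Step 16: x=[2.8613] v=[-0.7261]
Step 17: x=[2.7784] v=[-0.5530]
Step 18: x=[2.7235] v=[-0.3661]
Step 19: x=[2.6980] v=[-0.1700]
Step 20: x=[2.7025] v=[0.0303]
First v>=0 after going negative at step 20, time=3.0000

Answer: 3.0000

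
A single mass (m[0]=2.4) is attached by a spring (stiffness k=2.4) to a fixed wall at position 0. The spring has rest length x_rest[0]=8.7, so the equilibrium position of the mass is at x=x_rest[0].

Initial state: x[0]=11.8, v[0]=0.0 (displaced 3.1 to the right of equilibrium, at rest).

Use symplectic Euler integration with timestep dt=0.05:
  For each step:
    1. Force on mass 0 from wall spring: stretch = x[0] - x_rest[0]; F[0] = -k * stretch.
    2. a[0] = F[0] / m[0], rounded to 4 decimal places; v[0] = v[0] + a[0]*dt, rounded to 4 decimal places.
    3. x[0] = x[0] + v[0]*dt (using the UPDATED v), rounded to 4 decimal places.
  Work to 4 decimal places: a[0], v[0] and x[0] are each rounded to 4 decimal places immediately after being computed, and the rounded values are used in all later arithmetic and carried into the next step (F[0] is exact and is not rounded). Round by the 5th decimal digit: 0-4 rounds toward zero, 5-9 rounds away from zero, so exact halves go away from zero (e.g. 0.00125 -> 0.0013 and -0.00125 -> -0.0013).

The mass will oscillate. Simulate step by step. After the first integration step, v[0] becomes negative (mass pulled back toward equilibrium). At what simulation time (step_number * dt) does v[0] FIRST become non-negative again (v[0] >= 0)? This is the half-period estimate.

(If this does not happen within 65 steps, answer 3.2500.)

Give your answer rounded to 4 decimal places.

Answer: 3.1500

Derivation:
Step 0: x=[11.8000] v=[0.0000]
Step 1: x=[11.7923] v=[-0.1550]
Step 2: x=[11.7768] v=[-0.3096]
Step 3: x=[11.7536] v=[-0.4634]
Step 4: x=[11.7228] v=[-0.6161]
Step 5: x=[11.6844] v=[-0.7672]
Step 6: x=[11.6386] v=[-0.9164]
Step 7: x=[11.5854] v=[-1.0633]
Step 8: x=[11.5250] v=[-1.2076]
Step 9: x=[11.4576] v=[-1.3489]
Step 10: x=[11.3833] v=[-1.4868]
Step 11: x=[11.3023] v=[-1.6210]
Step 12: x=[11.2147] v=[-1.7511]
Step 13: x=[11.1209] v=[-1.8768]
Step 14: x=[11.0210] v=[-1.9978]
Step 15: x=[10.9153] v=[-2.1139]
Step 16: x=[10.8041] v=[-2.2247]
Step 17: x=[10.6876] v=[-2.3299]
Step 18: x=[10.5661] v=[-2.4293]
Step 19: x=[10.4400] v=[-2.5226]
Step 20: x=[10.3095] v=[-2.6096]
Step 21: x=[10.1750] v=[-2.6901]
Step 22: x=[10.0368] v=[-2.7639]
Step 23: x=[9.8953] v=[-2.8307]
Step 24: x=[9.7508] v=[-2.8905]
Step 25: x=[9.6037] v=[-2.9430]
Step 26: x=[9.4543] v=[-2.9882]
Step 27: x=[9.3030] v=[-3.0259]
Step 28: x=[9.1502] v=[-3.0561]
Step 29: x=[8.9963] v=[-3.0786]
Step 30: x=[8.8416] v=[-3.0934]
Step 31: x=[8.6866] v=[-3.1005]
Step 32: x=[8.5316] v=[-3.0998]
Step 33: x=[8.3770] v=[-3.0914]
Step 34: x=[8.2232] v=[-3.0753]
Step 35: x=[8.0706] v=[-3.0515]
Step 36: x=[7.9196] v=[-3.0200]
Step 37: x=[7.7706] v=[-2.9810]
Step 38: x=[7.6239] v=[-2.9345]
Step 39: x=[7.4799] v=[-2.8807]
Step 40: x=[7.3389] v=[-2.8197]
Step 41: x=[7.2013] v=[-2.7516]
Step 42: x=[7.0675] v=[-2.6767]
Step 43: x=[6.9377] v=[-2.5951]
Step 44: x=[6.8124] v=[-2.5070]
Step 45: x=[6.6918] v=[-2.4126]
Step 46: x=[6.5762] v=[-2.3122]
Step 47: x=[6.4659] v=[-2.2060]
Step 48: x=[6.3612] v=[-2.0943]
Step 49: x=[6.2623] v=[-1.9774]
Step 50: x=[6.1695] v=[-1.8555]
Step 51: x=[6.0831] v=[-1.7290]
Step 52: x=[6.0032] v=[-1.5982]
Step 53: x=[5.9300] v=[-1.4634]
Step 54: x=[5.8638] v=[-1.3249]
Step 55: x=[5.8046] v=[-1.1831]
Step 56: x=[5.7527] v=[-1.0383]
Step 57: x=[5.7082] v=[-0.8909]
Step 58: x=[5.6711] v=[-0.7413]
Step 59: x=[5.6416] v=[-0.5899]
Step 60: x=[5.6198] v=[-0.4370]
Step 61: x=[5.6057] v=[-0.2830]
Step 62: x=[5.5993] v=[-0.1283]
Step 63: x=[5.6006] v=[0.0267]
First v>=0 after going negative at step 63, time=3.1500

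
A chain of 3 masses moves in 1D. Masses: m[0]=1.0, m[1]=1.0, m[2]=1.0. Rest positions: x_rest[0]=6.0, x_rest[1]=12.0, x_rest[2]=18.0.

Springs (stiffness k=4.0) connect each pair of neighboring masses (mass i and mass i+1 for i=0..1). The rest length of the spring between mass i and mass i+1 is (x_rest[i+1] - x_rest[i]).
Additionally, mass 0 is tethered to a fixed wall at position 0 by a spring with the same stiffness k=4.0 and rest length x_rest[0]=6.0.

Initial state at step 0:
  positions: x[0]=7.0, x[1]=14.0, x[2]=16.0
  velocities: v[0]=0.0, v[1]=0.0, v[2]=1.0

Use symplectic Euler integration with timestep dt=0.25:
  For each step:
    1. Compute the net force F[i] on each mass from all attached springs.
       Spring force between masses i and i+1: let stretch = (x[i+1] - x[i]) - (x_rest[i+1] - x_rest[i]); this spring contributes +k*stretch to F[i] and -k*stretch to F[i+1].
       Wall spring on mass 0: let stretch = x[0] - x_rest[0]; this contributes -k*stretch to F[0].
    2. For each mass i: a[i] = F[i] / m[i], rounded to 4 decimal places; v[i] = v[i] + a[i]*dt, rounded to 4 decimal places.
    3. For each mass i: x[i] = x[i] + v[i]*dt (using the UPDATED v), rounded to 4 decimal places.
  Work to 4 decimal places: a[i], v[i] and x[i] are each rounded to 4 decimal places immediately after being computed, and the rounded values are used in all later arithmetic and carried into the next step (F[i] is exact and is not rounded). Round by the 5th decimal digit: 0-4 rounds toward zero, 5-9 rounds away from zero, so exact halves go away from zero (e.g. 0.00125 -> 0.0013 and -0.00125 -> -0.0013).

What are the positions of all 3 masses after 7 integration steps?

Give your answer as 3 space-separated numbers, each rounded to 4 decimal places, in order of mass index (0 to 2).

Step 0: x=[7.0000 14.0000 16.0000] v=[0.0000 0.0000 1.0000]
Step 1: x=[7.0000 12.7500 17.2500] v=[0.0000 -5.0000 5.0000]
Step 2: x=[6.6875 11.1875 18.8750] v=[-1.2500 -6.2500 6.5000]
Step 3: x=[5.8281 10.4219 20.0781] v=[-3.4375 -3.0625 4.8125]
Step 4: x=[4.6602 10.9219 20.3672] v=[-4.6718 1.9999 1.1563]
Step 5: x=[3.8926 12.2178 19.7950] v=[-3.0703 5.1835 -2.2890]
Step 6: x=[4.2332 13.3267 18.8285] v=[1.3623 4.4355 -3.8662]
Step 7: x=[5.7889 13.5377 17.9865] v=[6.2226 0.8438 -3.3680]

Answer: 5.7889 13.5377 17.9865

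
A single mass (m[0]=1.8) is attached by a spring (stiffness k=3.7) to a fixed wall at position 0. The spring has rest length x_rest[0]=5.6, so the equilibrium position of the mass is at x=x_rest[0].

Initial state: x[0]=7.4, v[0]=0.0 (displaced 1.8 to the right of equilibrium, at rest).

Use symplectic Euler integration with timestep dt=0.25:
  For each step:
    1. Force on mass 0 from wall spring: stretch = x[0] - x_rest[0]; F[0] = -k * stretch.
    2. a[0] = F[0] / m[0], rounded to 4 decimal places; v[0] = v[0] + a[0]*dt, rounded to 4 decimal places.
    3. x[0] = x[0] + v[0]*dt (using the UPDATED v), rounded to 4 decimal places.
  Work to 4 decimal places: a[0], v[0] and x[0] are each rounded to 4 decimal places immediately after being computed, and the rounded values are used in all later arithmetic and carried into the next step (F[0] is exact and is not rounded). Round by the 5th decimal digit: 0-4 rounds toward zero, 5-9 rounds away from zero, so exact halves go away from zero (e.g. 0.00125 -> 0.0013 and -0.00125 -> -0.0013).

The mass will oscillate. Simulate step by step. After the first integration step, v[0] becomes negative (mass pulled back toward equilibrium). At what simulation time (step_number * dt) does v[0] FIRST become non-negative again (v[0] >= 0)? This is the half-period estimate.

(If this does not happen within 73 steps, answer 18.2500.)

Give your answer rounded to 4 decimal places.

Answer: 2.2500

Derivation:
Step 0: x=[7.4000] v=[0.0000]
Step 1: x=[7.1688] v=[-0.9250]
Step 2: x=[6.7360] v=[-1.7312]
Step 3: x=[6.1573] v=[-2.3150]
Step 4: x=[5.5070] v=[-2.6014]
Step 5: x=[4.8686] v=[-2.5536]
Step 6: x=[4.3242] v=[-2.1778]
Step 7: x=[3.9437] v=[-1.5222]
Step 8: x=[3.7759] v=[-0.6711]
Step 9: x=[3.8425] v=[0.2663]
First v>=0 after going negative at step 9, time=2.2500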